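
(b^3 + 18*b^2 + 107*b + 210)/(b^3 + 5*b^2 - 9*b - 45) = (b^2 + 13*b + 42)/(b^2 - 9)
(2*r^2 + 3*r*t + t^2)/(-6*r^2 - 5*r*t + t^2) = (-2*r - t)/(6*r - t)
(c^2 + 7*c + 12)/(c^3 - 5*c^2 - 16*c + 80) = (c + 3)/(c^2 - 9*c + 20)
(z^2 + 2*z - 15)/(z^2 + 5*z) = (z - 3)/z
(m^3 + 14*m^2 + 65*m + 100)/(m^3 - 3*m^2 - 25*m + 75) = (m^2 + 9*m + 20)/(m^2 - 8*m + 15)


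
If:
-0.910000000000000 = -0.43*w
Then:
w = 2.12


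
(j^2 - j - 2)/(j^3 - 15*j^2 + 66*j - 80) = (j + 1)/(j^2 - 13*j + 40)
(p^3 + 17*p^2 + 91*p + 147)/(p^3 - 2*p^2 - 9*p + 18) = (p^2 + 14*p + 49)/(p^2 - 5*p + 6)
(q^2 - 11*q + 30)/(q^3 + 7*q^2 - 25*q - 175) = (q - 6)/(q^2 + 12*q + 35)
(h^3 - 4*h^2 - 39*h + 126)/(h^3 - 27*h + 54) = (h - 7)/(h - 3)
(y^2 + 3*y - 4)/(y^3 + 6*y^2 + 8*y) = (y - 1)/(y*(y + 2))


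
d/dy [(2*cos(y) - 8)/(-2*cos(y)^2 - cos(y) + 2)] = 4*(sin(y)^2 + 8*cos(y))*sin(y)/(cos(y) + cos(2*y) - 1)^2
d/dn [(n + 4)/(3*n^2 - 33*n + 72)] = (n^2 - 11*n - (n + 4)*(2*n - 11) + 24)/(3*(n^2 - 11*n + 24)^2)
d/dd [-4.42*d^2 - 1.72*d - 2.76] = -8.84*d - 1.72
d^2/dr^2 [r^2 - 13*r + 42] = 2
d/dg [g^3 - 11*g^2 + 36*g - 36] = 3*g^2 - 22*g + 36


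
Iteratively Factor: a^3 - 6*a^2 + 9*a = (a - 3)*(a^2 - 3*a) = (a - 3)^2*(a)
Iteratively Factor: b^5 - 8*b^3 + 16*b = (b - 2)*(b^4 + 2*b^3 - 4*b^2 - 8*b) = (b - 2)*(b + 2)*(b^3 - 4*b) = b*(b - 2)*(b + 2)*(b^2 - 4) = b*(b - 2)*(b + 2)^2*(b - 2)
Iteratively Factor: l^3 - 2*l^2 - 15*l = (l - 5)*(l^2 + 3*l) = l*(l - 5)*(l + 3)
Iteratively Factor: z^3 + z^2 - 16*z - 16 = (z + 1)*(z^2 - 16) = (z + 1)*(z + 4)*(z - 4)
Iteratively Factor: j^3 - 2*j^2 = (j)*(j^2 - 2*j) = j*(j - 2)*(j)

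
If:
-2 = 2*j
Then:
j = -1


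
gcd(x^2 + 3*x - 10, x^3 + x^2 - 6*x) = x - 2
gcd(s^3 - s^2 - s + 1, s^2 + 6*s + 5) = s + 1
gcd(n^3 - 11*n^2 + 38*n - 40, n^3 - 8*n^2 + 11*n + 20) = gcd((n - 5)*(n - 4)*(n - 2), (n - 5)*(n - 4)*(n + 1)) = n^2 - 9*n + 20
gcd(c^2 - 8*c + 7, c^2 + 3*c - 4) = c - 1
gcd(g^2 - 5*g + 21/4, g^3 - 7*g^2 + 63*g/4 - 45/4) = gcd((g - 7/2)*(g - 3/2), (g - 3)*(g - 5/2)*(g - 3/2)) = g - 3/2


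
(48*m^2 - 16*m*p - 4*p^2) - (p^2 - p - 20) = 48*m^2 - 16*m*p - 5*p^2 + p + 20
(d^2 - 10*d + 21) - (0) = d^2 - 10*d + 21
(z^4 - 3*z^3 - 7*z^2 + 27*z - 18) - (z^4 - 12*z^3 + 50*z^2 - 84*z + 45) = 9*z^3 - 57*z^2 + 111*z - 63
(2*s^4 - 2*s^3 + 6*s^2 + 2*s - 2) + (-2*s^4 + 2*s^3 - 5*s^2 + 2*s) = s^2 + 4*s - 2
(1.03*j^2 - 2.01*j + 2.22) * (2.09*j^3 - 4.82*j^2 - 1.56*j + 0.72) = 2.1527*j^5 - 9.1655*j^4 + 12.7212*j^3 - 6.8232*j^2 - 4.9104*j + 1.5984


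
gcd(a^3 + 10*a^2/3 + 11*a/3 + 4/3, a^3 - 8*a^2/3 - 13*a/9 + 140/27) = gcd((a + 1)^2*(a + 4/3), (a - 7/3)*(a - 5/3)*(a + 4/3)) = a + 4/3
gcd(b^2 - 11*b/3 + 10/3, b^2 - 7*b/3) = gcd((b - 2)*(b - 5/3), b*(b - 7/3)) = 1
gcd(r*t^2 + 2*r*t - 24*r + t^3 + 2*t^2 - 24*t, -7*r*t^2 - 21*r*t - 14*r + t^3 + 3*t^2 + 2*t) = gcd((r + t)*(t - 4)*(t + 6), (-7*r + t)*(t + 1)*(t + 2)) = 1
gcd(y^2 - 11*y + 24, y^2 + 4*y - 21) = y - 3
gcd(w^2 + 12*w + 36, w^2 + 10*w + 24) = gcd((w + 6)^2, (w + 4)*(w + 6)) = w + 6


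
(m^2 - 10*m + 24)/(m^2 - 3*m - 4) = (m - 6)/(m + 1)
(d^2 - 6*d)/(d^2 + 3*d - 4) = d*(d - 6)/(d^2 + 3*d - 4)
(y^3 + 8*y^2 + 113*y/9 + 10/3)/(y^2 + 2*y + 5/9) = y + 6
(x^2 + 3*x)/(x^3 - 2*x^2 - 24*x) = (x + 3)/(x^2 - 2*x - 24)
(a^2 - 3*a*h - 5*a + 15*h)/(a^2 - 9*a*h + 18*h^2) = (a - 5)/(a - 6*h)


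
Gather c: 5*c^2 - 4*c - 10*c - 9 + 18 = 5*c^2 - 14*c + 9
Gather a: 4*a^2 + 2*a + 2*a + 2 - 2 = 4*a^2 + 4*a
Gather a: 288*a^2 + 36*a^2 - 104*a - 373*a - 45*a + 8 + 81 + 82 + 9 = 324*a^2 - 522*a + 180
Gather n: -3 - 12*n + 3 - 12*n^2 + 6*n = -12*n^2 - 6*n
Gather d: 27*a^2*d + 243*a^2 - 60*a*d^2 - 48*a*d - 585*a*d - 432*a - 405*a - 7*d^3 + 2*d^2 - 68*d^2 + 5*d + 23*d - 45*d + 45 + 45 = 243*a^2 - 837*a - 7*d^3 + d^2*(-60*a - 66) + d*(27*a^2 - 633*a - 17) + 90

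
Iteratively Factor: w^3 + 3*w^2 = (w)*(w^2 + 3*w) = w*(w + 3)*(w)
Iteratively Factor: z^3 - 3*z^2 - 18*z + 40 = (z - 2)*(z^2 - z - 20) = (z - 5)*(z - 2)*(z + 4)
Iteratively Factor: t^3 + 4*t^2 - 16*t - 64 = (t + 4)*(t^2 - 16) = (t + 4)^2*(t - 4)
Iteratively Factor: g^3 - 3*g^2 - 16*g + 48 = (g - 3)*(g^2 - 16) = (g - 3)*(g + 4)*(g - 4)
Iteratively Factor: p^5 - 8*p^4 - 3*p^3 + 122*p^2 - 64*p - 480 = (p - 5)*(p^4 - 3*p^3 - 18*p^2 + 32*p + 96) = (p - 5)*(p - 4)*(p^3 + p^2 - 14*p - 24) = (p - 5)*(p - 4)*(p + 2)*(p^2 - p - 12) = (p - 5)*(p - 4)*(p + 2)*(p + 3)*(p - 4)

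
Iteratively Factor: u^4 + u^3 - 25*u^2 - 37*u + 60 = (u - 5)*(u^3 + 6*u^2 + 5*u - 12) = (u - 5)*(u + 4)*(u^2 + 2*u - 3) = (u - 5)*(u + 3)*(u + 4)*(u - 1)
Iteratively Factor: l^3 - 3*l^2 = (l - 3)*(l^2) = l*(l - 3)*(l)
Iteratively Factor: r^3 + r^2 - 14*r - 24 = (r + 2)*(r^2 - r - 12) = (r - 4)*(r + 2)*(r + 3)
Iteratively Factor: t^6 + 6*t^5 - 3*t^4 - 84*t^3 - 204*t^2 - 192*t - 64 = (t + 2)*(t^5 + 4*t^4 - 11*t^3 - 62*t^2 - 80*t - 32) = (t + 2)^2*(t^4 + 2*t^3 - 15*t^2 - 32*t - 16) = (t + 2)^2*(t + 4)*(t^3 - 2*t^2 - 7*t - 4) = (t + 1)*(t + 2)^2*(t + 4)*(t^2 - 3*t - 4) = (t + 1)^2*(t + 2)^2*(t + 4)*(t - 4)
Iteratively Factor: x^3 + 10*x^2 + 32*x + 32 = (x + 4)*(x^2 + 6*x + 8) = (x + 4)^2*(x + 2)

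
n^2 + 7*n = n*(n + 7)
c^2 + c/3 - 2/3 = (c - 2/3)*(c + 1)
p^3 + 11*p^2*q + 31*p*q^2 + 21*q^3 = (p + q)*(p + 3*q)*(p + 7*q)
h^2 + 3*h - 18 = (h - 3)*(h + 6)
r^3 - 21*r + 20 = (r - 4)*(r - 1)*(r + 5)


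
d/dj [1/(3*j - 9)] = -1/(3*(j - 3)^2)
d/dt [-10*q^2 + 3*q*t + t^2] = 3*q + 2*t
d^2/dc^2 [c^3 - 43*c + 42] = 6*c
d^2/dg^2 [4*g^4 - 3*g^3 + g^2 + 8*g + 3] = 48*g^2 - 18*g + 2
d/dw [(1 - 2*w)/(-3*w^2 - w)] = (-6*w^2 + 6*w + 1)/(w^2*(9*w^2 + 6*w + 1))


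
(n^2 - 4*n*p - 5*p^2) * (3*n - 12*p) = 3*n^3 - 24*n^2*p + 33*n*p^2 + 60*p^3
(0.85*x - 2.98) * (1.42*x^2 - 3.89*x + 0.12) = 1.207*x^3 - 7.5381*x^2 + 11.6942*x - 0.3576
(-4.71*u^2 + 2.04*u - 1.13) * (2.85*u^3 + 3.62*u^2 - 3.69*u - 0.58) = -13.4235*u^5 - 11.2362*u^4 + 21.5442*u^3 - 8.8864*u^2 + 2.9865*u + 0.6554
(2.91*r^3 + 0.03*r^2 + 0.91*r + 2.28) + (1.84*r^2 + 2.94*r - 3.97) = 2.91*r^3 + 1.87*r^2 + 3.85*r - 1.69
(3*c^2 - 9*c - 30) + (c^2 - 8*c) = 4*c^2 - 17*c - 30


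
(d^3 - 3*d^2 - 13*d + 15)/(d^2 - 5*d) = d + 2 - 3/d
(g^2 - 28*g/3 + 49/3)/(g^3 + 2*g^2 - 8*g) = (3*g^2 - 28*g + 49)/(3*g*(g^2 + 2*g - 8))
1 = 1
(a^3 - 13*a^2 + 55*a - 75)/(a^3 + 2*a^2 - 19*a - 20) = (a^3 - 13*a^2 + 55*a - 75)/(a^3 + 2*a^2 - 19*a - 20)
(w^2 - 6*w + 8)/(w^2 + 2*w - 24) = (w - 2)/(w + 6)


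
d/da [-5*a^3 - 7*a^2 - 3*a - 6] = -15*a^2 - 14*a - 3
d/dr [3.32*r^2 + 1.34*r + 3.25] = 6.64*r + 1.34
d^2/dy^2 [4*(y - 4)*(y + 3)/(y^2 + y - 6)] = -16/(y^3 - 6*y^2 + 12*y - 8)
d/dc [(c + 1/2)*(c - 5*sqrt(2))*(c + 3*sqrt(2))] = 3*c^2 - 4*sqrt(2)*c + c - 30 - sqrt(2)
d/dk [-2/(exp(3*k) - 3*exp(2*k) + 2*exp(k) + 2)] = (6*exp(2*k) - 12*exp(k) + 4)*exp(k)/(exp(3*k) - 3*exp(2*k) + 2*exp(k) + 2)^2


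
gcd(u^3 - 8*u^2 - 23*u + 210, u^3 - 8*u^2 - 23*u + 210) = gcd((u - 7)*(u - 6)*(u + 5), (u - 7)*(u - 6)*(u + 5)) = u^3 - 8*u^2 - 23*u + 210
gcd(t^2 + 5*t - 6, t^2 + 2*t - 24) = t + 6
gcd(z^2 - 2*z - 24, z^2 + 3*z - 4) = z + 4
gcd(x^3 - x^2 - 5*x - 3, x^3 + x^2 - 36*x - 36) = x + 1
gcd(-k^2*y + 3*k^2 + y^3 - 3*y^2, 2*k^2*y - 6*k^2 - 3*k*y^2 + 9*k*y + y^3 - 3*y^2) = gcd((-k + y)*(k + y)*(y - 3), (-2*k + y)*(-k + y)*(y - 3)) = -k*y + 3*k + y^2 - 3*y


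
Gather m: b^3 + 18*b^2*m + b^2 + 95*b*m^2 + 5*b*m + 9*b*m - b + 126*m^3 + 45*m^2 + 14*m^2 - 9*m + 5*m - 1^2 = b^3 + b^2 - b + 126*m^3 + m^2*(95*b + 59) + m*(18*b^2 + 14*b - 4) - 1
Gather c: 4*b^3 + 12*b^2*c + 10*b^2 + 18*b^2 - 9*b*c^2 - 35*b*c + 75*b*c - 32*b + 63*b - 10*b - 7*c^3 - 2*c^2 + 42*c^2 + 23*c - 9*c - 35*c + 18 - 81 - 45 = 4*b^3 + 28*b^2 + 21*b - 7*c^3 + c^2*(40 - 9*b) + c*(12*b^2 + 40*b - 21) - 108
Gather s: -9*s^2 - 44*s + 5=-9*s^2 - 44*s + 5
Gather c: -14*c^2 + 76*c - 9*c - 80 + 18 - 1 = -14*c^2 + 67*c - 63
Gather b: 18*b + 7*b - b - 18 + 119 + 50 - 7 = 24*b + 144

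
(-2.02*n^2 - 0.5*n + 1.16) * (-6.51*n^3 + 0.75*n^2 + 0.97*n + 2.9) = 13.1502*n^5 + 1.74*n^4 - 9.886*n^3 - 5.473*n^2 - 0.3248*n + 3.364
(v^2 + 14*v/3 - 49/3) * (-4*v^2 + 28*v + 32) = -4*v^4 + 28*v^3/3 + 228*v^2 - 308*v - 1568/3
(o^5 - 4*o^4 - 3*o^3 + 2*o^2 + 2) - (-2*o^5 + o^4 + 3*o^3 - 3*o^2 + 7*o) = 3*o^5 - 5*o^4 - 6*o^3 + 5*o^2 - 7*o + 2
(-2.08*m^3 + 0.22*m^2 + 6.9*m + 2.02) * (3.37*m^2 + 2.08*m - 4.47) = -7.0096*m^5 - 3.585*m^4 + 33.0082*m^3 + 20.176*m^2 - 26.6414*m - 9.0294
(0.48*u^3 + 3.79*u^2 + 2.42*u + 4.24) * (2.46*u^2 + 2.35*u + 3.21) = 1.1808*u^5 + 10.4514*u^4 + 16.4005*u^3 + 28.2833*u^2 + 17.7322*u + 13.6104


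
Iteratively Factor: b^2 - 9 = (b - 3)*(b + 3)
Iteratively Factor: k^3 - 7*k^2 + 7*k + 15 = (k + 1)*(k^2 - 8*k + 15) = (k - 3)*(k + 1)*(k - 5)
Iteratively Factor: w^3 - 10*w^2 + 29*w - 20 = (w - 1)*(w^2 - 9*w + 20) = (w - 5)*(w - 1)*(w - 4)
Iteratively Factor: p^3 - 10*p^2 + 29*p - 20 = (p - 4)*(p^2 - 6*p + 5) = (p - 5)*(p - 4)*(p - 1)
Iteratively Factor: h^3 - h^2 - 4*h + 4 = (h + 2)*(h^2 - 3*h + 2) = (h - 2)*(h + 2)*(h - 1)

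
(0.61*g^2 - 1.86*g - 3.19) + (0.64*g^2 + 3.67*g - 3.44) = 1.25*g^2 + 1.81*g - 6.63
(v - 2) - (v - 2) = 0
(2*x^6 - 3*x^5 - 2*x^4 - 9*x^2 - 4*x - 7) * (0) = 0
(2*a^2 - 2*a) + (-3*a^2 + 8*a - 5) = -a^2 + 6*a - 5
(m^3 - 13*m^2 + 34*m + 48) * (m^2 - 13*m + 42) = m^5 - 26*m^4 + 245*m^3 - 940*m^2 + 804*m + 2016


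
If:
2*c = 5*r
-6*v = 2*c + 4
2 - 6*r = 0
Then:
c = 5/6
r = 1/3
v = -17/18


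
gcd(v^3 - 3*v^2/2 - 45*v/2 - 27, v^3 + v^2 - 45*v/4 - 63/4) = v^2 + 9*v/2 + 9/2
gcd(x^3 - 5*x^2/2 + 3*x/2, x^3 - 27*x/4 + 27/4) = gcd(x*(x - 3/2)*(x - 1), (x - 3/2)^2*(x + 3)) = x - 3/2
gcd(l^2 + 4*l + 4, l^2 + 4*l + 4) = l^2 + 4*l + 4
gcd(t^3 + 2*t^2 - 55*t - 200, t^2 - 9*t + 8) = t - 8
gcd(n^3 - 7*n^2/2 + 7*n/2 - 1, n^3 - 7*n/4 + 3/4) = n^2 - 3*n/2 + 1/2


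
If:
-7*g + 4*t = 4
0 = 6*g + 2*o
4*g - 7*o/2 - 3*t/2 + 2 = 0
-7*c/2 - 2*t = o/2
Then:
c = -52/95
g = -4/95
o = 12/95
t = 88/95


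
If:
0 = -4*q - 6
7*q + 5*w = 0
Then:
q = -3/2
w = 21/10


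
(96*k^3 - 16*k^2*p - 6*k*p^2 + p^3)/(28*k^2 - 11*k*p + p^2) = (-24*k^2 - 2*k*p + p^2)/(-7*k + p)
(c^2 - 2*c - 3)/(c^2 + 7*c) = (c^2 - 2*c - 3)/(c*(c + 7))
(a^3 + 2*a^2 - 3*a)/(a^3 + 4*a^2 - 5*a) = (a + 3)/(a + 5)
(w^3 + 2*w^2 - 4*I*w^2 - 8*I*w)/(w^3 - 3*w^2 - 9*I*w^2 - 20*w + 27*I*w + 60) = w*(w + 2)/(w^2 - w*(3 + 5*I) + 15*I)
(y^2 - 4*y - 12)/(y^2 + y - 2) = (y - 6)/(y - 1)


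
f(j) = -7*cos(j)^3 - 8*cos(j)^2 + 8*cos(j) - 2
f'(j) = 21*sin(j)*cos(j)^2 + 16*sin(j)*cos(j) - 8*sin(j)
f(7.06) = -2.90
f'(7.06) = 9.88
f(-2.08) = -6.99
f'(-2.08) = 9.44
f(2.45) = -9.71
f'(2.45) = -5.02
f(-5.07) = -0.48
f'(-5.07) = 0.16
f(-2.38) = -9.33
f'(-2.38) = 5.92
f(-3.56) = -10.65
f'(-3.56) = -2.07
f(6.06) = -8.30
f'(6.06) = -6.10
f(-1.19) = -0.49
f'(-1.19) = -0.79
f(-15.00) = -9.63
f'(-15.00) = 5.23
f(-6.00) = -7.89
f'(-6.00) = 7.47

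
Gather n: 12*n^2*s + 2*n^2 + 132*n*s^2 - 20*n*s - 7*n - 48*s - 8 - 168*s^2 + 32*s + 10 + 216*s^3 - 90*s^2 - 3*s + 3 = n^2*(12*s + 2) + n*(132*s^2 - 20*s - 7) + 216*s^3 - 258*s^2 - 19*s + 5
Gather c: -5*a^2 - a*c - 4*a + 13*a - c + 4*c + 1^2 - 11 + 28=-5*a^2 + 9*a + c*(3 - a) + 18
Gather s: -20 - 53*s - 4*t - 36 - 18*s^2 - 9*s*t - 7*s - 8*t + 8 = -18*s^2 + s*(-9*t - 60) - 12*t - 48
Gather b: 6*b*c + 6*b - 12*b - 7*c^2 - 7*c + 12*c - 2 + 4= b*(6*c - 6) - 7*c^2 + 5*c + 2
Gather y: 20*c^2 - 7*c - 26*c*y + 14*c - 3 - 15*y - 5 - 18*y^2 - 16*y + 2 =20*c^2 + 7*c - 18*y^2 + y*(-26*c - 31) - 6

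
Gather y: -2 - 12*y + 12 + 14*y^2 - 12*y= 14*y^2 - 24*y + 10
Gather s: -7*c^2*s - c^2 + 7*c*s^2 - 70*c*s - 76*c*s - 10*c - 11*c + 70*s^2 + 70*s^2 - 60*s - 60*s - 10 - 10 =-c^2 - 21*c + s^2*(7*c + 140) + s*(-7*c^2 - 146*c - 120) - 20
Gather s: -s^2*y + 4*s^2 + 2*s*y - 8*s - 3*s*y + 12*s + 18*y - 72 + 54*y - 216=s^2*(4 - y) + s*(4 - y) + 72*y - 288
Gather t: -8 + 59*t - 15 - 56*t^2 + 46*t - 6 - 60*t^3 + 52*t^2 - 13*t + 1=-60*t^3 - 4*t^2 + 92*t - 28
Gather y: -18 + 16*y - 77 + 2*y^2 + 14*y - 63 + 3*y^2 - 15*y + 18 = 5*y^2 + 15*y - 140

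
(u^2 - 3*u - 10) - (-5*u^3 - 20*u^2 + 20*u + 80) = 5*u^3 + 21*u^2 - 23*u - 90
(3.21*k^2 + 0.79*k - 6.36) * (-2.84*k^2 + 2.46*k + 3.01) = -9.1164*k^4 + 5.653*k^3 + 29.6679*k^2 - 13.2677*k - 19.1436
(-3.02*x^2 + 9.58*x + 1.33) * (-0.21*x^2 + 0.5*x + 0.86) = 0.6342*x^4 - 3.5218*x^3 + 1.9135*x^2 + 8.9038*x + 1.1438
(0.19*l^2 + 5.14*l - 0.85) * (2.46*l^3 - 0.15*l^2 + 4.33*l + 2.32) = 0.4674*l^5 + 12.6159*l^4 - 2.0393*l^3 + 22.8245*l^2 + 8.2443*l - 1.972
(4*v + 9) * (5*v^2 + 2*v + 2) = 20*v^3 + 53*v^2 + 26*v + 18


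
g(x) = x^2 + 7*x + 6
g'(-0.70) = 5.60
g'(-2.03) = 2.94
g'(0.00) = 7.00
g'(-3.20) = 0.60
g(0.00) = 6.00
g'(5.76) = 18.52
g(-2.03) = -4.09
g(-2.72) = -5.64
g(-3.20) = -6.16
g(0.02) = 6.14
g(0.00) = 6.00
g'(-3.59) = -0.18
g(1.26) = 16.41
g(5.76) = 79.50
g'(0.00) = 7.00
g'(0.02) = 7.04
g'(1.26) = 9.52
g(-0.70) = 1.59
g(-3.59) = -6.24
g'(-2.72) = 1.56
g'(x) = 2*x + 7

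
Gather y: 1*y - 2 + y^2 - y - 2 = y^2 - 4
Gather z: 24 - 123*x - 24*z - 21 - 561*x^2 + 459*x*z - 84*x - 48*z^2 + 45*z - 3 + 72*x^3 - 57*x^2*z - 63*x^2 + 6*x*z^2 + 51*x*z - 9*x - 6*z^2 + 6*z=72*x^3 - 624*x^2 - 216*x + z^2*(6*x - 54) + z*(-57*x^2 + 510*x + 27)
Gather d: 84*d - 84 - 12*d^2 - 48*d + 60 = -12*d^2 + 36*d - 24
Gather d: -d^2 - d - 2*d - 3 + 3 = -d^2 - 3*d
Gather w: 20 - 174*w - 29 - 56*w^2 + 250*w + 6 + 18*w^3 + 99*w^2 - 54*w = 18*w^3 + 43*w^2 + 22*w - 3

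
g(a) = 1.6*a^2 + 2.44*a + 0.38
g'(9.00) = 31.24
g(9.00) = 151.94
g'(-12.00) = -35.96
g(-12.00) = 201.50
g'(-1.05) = -0.92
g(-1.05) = -0.42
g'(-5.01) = -13.59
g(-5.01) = 28.32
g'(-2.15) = -4.44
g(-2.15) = 2.53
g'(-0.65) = 0.36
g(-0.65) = -0.53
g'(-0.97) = -0.66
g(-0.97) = -0.48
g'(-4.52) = -12.02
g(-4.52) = 22.04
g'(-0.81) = -0.15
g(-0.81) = -0.55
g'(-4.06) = -10.55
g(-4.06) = 16.85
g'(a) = 3.2*a + 2.44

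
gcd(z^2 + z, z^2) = z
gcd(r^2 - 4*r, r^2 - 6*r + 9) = 1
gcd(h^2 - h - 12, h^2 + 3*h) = h + 3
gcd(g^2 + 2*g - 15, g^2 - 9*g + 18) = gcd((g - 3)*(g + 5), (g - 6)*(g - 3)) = g - 3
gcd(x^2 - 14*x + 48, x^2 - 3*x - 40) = x - 8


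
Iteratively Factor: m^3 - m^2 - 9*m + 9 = (m - 3)*(m^2 + 2*m - 3) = (m - 3)*(m - 1)*(m + 3)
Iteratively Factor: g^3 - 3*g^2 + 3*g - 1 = (g - 1)*(g^2 - 2*g + 1) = (g - 1)^2*(g - 1)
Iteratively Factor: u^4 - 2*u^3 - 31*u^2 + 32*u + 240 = (u - 4)*(u^3 + 2*u^2 - 23*u - 60) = (u - 5)*(u - 4)*(u^2 + 7*u + 12) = (u - 5)*(u - 4)*(u + 3)*(u + 4)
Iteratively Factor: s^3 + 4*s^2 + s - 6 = (s + 3)*(s^2 + s - 2) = (s - 1)*(s + 3)*(s + 2)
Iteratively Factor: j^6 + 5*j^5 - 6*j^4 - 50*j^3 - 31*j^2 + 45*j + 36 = (j + 4)*(j^5 + j^4 - 10*j^3 - 10*j^2 + 9*j + 9) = (j + 1)*(j + 4)*(j^4 - 10*j^2 + 9) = (j + 1)^2*(j + 4)*(j^3 - j^2 - 9*j + 9) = (j - 3)*(j + 1)^2*(j + 4)*(j^2 + 2*j - 3) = (j - 3)*(j - 1)*(j + 1)^2*(j + 4)*(j + 3)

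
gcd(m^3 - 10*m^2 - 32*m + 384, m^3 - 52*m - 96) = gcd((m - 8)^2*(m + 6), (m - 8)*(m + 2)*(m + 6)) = m^2 - 2*m - 48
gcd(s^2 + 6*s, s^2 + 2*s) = s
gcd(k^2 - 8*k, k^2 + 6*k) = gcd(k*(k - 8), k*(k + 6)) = k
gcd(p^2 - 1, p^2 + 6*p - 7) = p - 1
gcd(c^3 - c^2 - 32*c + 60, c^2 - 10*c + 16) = c - 2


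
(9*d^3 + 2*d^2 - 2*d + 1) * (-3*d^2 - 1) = -27*d^5 - 6*d^4 - 3*d^3 - 5*d^2 + 2*d - 1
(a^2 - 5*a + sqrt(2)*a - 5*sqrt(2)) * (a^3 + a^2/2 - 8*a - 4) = a^5 - 9*a^4/2 + sqrt(2)*a^4 - 21*a^3/2 - 9*sqrt(2)*a^3/2 - 21*sqrt(2)*a^2/2 + 36*a^2 + 20*a + 36*sqrt(2)*a + 20*sqrt(2)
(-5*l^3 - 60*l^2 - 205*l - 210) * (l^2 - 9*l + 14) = -5*l^5 - 15*l^4 + 265*l^3 + 795*l^2 - 980*l - 2940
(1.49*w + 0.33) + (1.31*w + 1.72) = 2.8*w + 2.05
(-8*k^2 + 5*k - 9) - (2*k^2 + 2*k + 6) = -10*k^2 + 3*k - 15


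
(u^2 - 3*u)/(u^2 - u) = (u - 3)/(u - 1)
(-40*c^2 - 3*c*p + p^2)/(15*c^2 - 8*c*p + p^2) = (-40*c^2 - 3*c*p + p^2)/(15*c^2 - 8*c*p + p^2)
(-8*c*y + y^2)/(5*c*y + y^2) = (-8*c + y)/(5*c + y)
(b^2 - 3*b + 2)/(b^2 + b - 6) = (b - 1)/(b + 3)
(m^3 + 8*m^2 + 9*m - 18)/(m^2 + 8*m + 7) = (m^3 + 8*m^2 + 9*m - 18)/(m^2 + 8*m + 7)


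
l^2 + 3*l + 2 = (l + 1)*(l + 2)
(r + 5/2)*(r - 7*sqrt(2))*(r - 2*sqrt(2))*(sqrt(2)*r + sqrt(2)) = sqrt(2)*r^4 - 18*r^3 + 7*sqrt(2)*r^3/2 - 63*r^2 + 61*sqrt(2)*r^2/2 - 45*r + 98*sqrt(2)*r + 70*sqrt(2)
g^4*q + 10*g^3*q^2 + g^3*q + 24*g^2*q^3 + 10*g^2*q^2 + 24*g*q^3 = g*(g + 4*q)*(g + 6*q)*(g*q + q)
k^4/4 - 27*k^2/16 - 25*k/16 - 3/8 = (k/2 + 1/4)*(k/2 + 1)*(k - 3)*(k + 1/2)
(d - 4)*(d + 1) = d^2 - 3*d - 4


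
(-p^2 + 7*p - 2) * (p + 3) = -p^3 + 4*p^2 + 19*p - 6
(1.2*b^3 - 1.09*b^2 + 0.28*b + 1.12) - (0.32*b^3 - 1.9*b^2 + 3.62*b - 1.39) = 0.88*b^3 + 0.81*b^2 - 3.34*b + 2.51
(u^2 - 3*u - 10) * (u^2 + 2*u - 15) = u^4 - u^3 - 31*u^2 + 25*u + 150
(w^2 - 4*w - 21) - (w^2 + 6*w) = -10*w - 21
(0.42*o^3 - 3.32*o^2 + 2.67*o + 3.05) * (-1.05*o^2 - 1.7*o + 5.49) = -0.441*o^5 + 2.772*o^4 + 5.1463*o^3 - 25.9683*o^2 + 9.4733*o + 16.7445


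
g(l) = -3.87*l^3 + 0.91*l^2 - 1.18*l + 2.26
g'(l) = -11.61*l^2 + 1.82*l - 1.18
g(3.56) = -165.01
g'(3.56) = -141.84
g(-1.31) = 14.07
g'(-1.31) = -23.49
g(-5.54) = 694.75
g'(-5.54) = -367.59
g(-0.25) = 2.67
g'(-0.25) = -2.36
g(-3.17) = 138.42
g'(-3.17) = -123.62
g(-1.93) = 35.75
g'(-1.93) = -47.94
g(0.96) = -1.46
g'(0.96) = -10.13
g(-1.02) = 8.52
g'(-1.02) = -15.12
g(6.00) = -807.98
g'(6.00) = -408.22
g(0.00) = 2.26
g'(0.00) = -1.18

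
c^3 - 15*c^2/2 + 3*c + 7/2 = (c - 7)*(c - 1)*(c + 1/2)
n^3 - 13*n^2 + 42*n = n*(n - 7)*(n - 6)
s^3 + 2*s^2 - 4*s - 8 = (s - 2)*(s + 2)^2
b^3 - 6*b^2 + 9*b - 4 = (b - 4)*(b - 1)^2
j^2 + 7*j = j*(j + 7)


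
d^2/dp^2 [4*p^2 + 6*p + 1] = 8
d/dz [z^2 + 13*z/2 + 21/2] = 2*z + 13/2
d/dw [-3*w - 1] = -3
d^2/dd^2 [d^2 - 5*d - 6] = 2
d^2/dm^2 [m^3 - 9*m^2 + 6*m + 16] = 6*m - 18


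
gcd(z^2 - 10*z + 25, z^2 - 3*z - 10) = z - 5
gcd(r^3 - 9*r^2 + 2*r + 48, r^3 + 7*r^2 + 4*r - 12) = r + 2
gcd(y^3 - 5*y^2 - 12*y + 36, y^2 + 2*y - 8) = y - 2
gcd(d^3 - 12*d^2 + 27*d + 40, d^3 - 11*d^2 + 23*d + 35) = d^2 - 4*d - 5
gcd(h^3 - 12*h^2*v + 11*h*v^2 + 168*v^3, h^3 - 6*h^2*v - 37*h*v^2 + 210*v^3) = -h + 7*v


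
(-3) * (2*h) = -6*h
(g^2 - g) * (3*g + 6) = 3*g^3 + 3*g^2 - 6*g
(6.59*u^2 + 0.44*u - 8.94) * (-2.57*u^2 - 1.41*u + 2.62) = -16.9363*u^4 - 10.4227*u^3 + 39.6212*u^2 + 13.7582*u - 23.4228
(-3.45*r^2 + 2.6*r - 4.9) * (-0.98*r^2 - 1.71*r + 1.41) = 3.381*r^4 + 3.3515*r^3 - 4.5085*r^2 + 12.045*r - 6.909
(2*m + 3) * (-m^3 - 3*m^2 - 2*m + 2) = -2*m^4 - 9*m^3 - 13*m^2 - 2*m + 6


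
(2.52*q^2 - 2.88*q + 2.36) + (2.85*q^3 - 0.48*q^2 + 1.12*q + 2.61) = 2.85*q^3 + 2.04*q^2 - 1.76*q + 4.97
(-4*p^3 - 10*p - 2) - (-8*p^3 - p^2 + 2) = 4*p^3 + p^2 - 10*p - 4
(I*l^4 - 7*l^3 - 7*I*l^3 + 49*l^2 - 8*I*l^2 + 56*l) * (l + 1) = I*l^5 - 7*l^4 - 6*I*l^4 + 42*l^3 - 15*I*l^3 + 105*l^2 - 8*I*l^2 + 56*l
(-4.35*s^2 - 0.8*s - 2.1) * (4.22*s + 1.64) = -18.357*s^3 - 10.51*s^2 - 10.174*s - 3.444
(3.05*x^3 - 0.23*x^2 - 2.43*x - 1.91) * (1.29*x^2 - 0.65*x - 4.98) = 3.9345*x^5 - 2.2792*x^4 - 18.1742*x^3 + 0.261000000000001*x^2 + 13.3429*x + 9.5118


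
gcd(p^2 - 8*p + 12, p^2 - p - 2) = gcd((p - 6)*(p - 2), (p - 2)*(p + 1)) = p - 2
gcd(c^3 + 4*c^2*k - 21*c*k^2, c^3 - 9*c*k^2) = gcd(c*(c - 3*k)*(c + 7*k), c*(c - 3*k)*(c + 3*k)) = c^2 - 3*c*k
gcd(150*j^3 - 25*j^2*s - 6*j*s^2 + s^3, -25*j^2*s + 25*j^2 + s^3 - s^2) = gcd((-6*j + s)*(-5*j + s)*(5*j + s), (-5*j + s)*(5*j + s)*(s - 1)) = -25*j^2 + s^2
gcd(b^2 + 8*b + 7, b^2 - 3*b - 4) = b + 1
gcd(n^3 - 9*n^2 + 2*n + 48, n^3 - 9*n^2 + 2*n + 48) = n^3 - 9*n^2 + 2*n + 48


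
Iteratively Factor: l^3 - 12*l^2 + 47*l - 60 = (l - 3)*(l^2 - 9*l + 20) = (l - 4)*(l - 3)*(l - 5)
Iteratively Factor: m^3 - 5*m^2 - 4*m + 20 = (m - 2)*(m^2 - 3*m - 10) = (m - 5)*(m - 2)*(m + 2)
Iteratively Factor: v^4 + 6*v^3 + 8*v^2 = (v)*(v^3 + 6*v^2 + 8*v) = v*(v + 2)*(v^2 + 4*v) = v^2*(v + 2)*(v + 4)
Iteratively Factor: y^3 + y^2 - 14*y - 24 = (y - 4)*(y^2 + 5*y + 6) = (y - 4)*(y + 3)*(y + 2)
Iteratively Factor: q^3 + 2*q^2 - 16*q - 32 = (q + 4)*(q^2 - 2*q - 8) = (q - 4)*(q + 4)*(q + 2)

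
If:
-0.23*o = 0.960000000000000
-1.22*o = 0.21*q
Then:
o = -4.17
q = 24.25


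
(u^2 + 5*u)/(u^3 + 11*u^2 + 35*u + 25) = u/(u^2 + 6*u + 5)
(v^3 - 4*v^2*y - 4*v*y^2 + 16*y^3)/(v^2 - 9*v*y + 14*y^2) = (-v^2 + 2*v*y + 8*y^2)/(-v + 7*y)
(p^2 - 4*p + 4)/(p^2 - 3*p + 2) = (p - 2)/(p - 1)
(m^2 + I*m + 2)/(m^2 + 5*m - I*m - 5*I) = (m + 2*I)/(m + 5)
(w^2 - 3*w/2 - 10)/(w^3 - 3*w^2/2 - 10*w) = 1/w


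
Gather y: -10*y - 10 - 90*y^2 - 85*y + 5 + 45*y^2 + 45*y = -45*y^2 - 50*y - 5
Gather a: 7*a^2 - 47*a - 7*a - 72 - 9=7*a^2 - 54*a - 81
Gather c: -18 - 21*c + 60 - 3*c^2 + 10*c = -3*c^2 - 11*c + 42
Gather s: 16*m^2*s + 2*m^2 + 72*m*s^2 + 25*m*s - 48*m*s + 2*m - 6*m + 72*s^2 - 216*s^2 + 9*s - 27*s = 2*m^2 - 4*m + s^2*(72*m - 144) + s*(16*m^2 - 23*m - 18)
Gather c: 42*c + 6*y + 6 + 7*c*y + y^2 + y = c*(7*y + 42) + y^2 + 7*y + 6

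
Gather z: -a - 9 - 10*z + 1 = -a - 10*z - 8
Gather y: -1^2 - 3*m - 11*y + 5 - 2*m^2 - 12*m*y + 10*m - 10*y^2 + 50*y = -2*m^2 + 7*m - 10*y^2 + y*(39 - 12*m) + 4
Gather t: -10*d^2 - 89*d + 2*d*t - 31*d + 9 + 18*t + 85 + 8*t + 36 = -10*d^2 - 120*d + t*(2*d + 26) + 130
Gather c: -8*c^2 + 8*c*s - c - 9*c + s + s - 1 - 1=-8*c^2 + c*(8*s - 10) + 2*s - 2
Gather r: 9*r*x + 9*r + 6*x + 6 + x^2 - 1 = r*(9*x + 9) + x^2 + 6*x + 5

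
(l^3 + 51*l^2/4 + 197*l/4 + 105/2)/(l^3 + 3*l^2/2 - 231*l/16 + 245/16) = 4*(4*l^2 + 31*l + 42)/(16*l^2 - 56*l + 49)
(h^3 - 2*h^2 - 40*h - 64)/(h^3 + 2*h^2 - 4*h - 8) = (h^2 - 4*h - 32)/(h^2 - 4)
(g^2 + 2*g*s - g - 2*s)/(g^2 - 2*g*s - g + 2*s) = (-g - 2*s)/(-g + 2*s)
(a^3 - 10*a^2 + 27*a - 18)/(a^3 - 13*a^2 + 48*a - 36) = (a - 3)/(a - 6)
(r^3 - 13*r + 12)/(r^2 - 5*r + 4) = (r^2 + r - 12)/(r - 4)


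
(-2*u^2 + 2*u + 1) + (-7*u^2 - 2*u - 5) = -9*u^2 - 4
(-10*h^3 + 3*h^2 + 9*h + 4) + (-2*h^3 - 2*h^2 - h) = -12*h^3 + h^2 + 8*h + 4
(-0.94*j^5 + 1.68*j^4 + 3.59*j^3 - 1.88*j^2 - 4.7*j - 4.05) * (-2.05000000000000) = 1.927*j^5 - 3.444*j^4 - 7.3595*j^3 + 3.854*j^2 + 9.635*j + 8.3025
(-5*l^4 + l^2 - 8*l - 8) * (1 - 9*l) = 45*l^5 - 5*l^4 - 9*l^3 + 73*l^2 + 64*l - 8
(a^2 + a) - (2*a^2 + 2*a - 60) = -a^2 - a + 60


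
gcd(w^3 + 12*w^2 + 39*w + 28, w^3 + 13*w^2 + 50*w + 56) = w^2 + 11*w + 28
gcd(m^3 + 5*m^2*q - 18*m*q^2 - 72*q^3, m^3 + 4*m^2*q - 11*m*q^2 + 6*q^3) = m + 6*q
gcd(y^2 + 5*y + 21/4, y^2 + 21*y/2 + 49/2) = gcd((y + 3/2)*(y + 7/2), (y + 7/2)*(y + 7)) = y + 7/2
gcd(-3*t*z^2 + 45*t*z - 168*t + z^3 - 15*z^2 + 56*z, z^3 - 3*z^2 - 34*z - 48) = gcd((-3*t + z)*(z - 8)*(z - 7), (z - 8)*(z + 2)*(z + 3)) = z - 8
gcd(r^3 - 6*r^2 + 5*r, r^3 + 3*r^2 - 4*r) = r^2 - r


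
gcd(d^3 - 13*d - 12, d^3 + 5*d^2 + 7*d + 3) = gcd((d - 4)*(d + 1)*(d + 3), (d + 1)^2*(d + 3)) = d^2 + 4*d + 3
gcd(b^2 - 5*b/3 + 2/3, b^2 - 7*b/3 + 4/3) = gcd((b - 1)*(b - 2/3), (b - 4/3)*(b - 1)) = b - 1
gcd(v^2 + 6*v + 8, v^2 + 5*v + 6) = v + 2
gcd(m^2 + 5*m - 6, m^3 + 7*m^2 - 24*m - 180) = m + 6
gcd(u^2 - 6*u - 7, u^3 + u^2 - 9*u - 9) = u + 1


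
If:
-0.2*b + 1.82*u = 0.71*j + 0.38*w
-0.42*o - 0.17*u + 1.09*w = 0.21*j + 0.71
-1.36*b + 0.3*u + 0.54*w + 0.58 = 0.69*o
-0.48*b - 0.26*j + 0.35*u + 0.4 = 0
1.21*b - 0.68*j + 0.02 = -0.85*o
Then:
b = 3.09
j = -12.81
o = -14.67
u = -6.43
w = -8.47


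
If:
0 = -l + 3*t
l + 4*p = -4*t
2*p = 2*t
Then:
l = 0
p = 0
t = 0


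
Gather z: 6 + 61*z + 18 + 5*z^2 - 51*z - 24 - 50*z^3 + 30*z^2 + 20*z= -50*z^3 + 35*z^2 + 30*z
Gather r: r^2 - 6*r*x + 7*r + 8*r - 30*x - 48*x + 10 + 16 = r^2 + r*(15 - 6*x) - 78*x + 26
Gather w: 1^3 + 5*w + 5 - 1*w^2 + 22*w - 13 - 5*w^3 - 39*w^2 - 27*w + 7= -5*w^3 - 40*w^2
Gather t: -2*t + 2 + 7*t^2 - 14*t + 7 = 7*t^2 - 16*t + 9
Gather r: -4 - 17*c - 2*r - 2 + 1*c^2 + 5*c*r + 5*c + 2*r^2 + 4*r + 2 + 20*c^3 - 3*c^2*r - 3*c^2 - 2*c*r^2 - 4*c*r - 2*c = 20*c^3 - 2*c^2 - 14*c + r^2*(2 - 2*c) + r*(-3*c^2 + c + 2) - 4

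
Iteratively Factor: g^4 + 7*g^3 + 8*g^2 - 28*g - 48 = (g + 2)*(g^3 + 5*g^2 - 2*g - 24) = (g + 2)*(g + 4)*(g^2 + g - 6) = (g - 2)*(g + 2)*(g + 4)*(g + 3)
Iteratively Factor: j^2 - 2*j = (j - 2)*(j)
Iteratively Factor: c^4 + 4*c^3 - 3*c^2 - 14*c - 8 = (c + 4)*(c^3 - 3*c - 2) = (c + 1)*(c + 4)*(c^2 - c - 2) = (c + 1)^2*(c + 4)*(c - 2)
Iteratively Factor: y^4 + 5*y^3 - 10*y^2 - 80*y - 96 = (y + 4)*(y^3 + y^2 - 14*y - 24) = (y + 3)*(y + 4)*(y^2 - 2*y - 8) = (y + 2)*(y + 3)*(y + 4)*(y - 4)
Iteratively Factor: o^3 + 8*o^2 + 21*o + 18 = (o + 3)*(o^2 + 5*o + 6) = (o + 3)^2*(o + 2)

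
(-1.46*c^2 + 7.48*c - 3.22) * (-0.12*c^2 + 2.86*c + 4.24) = 0.1752*c^4 - 5.0732*c^3 + 15.5888*c^2 + 22.506*c - 13.6528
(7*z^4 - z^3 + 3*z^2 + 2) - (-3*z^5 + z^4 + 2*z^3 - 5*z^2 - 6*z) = 3*z^5 + 6*z^4 - 3*z^3 + 8*z^2 + 6*z + 2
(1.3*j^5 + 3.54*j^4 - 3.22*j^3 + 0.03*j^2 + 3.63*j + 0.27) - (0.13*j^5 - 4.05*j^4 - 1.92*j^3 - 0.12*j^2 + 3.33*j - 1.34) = 1.17*j^5 + 7.59*j^4 - 1.3*j^3 + 0.15*j^2 + 0.3*j + 1.61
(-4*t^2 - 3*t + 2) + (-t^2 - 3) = -5*t^2 - 3*t - 1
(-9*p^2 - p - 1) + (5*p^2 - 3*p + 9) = -4*p^2 - 4*p + 8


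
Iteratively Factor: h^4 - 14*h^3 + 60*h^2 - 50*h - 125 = (h + 1)*(h^3 - 15*h^2 + 75*h - 125) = (h - 5)*(h + 1)*(h^2 - 10*h + 25) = (h - 5)^2*(h + 1)*(h - 5)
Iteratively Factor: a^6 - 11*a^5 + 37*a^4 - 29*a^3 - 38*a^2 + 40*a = (a)*(a^5 - 11*a^4 + 37*a^3 - 29*a^2 - 38*a + 40) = a*(a - 5)*(a^4 - 6*a^3 + 7*a^2 + 6*a - 8) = a*(a - 5)*(a + 1)*(a^3 - 7*a^2 + 14*a - 8) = a*(a - 5)*(a - 4)*(a + 1)*(a^2 - 3*a + 2) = a*(a - 5)*(a - 4)*(a - 1)*(a + 1)*(a - 2)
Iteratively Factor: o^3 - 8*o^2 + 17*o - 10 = (o - 2)*(o^2 - 6*o + 5) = (o - 2)*(o - 1)*(o - 5)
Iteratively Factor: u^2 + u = (u + 1)*(u)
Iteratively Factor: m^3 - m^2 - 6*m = (m - 3)*(m^2 + 2*m) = (m - 3)*(m + 2)*(m)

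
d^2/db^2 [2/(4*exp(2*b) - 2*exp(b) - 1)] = (128*exp(3*b) - 48*exp(2*b) + 40*exp(b) - 4)*exp(b)/(64*exp(6*b) - 96*exp(5*b) + 40*exp(3*b) - 6*exp(b) - 1)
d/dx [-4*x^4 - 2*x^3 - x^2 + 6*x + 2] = -16*x^3 - 6*x^2 - 2*x + 6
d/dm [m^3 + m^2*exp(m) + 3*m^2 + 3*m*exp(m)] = m^2*exp(m) + 3*m^2 + 5*m*exp(m) + 6*m + 3*exp(m)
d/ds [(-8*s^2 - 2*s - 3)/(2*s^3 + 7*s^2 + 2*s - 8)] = 2*(8*s^4 + 4*s^3 + 8*s^2 + 85*s + 11)/(4*s^6 + 28*s^5 + 57*s^4 - 4*s^3 - 108*s^2 - 32*s + 64)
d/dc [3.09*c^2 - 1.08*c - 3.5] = 6.18*c - 1.08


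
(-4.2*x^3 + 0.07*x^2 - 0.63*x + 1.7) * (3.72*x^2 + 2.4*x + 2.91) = -15.624*x^5 - 9.8196*x^4 - 14.3976*x^3 + 5.0157*x^2 + 2.2467*x + 4.947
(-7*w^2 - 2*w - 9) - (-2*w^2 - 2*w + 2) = -5*w^2 - 11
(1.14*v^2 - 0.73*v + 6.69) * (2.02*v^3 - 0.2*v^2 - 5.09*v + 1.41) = 2.3028*v^5 - 1.7026*v^4 + 7.8572*v^3 + 3.9851*v^2 - 35.0814*v + 9.4329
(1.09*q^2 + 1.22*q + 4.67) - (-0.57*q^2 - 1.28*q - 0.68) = 1.66*q^2 + 2.5*q + 5.35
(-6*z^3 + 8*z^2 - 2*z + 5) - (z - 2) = -6*z^3 + 8*z^2 - 3*z + 7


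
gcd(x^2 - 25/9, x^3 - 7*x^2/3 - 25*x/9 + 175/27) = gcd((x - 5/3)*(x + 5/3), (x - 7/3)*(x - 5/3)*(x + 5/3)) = x^2 - 25/9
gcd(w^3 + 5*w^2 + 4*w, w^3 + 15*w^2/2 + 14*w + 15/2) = w + 1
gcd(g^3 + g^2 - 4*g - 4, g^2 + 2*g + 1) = g + 1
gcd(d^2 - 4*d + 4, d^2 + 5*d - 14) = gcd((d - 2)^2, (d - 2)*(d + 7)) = d - 2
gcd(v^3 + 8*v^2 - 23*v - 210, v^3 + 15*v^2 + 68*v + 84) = v^2 + 13*v + 42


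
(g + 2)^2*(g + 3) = g^3 + 7*g^2 + 16*g + 12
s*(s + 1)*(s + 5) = s^3 + 6*s^2 + 5*s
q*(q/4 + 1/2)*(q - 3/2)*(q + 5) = q^4/4 + 11*q^3/8 - q^2/8 - 15*q/4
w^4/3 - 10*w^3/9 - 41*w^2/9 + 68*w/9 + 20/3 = (w/3 + 1)*(w - 5)*(w - 2)*(w + 2/3)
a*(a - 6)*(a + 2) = a^3 - 4*a^2 - 12*a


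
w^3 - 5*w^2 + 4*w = w*(w - 4)*(w - 1)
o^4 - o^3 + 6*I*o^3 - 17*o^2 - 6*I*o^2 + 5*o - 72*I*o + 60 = (o - 4)*(o + 3)*(o + I)*(o + 5*I)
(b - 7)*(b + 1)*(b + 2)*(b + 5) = b^4 + b^3 - 39*b^2 - 109*b - 70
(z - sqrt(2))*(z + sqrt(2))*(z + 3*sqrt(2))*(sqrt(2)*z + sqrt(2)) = sqrt(2)*z^4 + sqrt(2)*z^3 + 6*z^3 - 2*sqrt(2)*z^2 + 6*z^2 - 12*z - 2*sqrt(2)*z - 12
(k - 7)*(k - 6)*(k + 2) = k^3 - 11*k^2 + 16*k + 84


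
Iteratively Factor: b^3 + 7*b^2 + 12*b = (b)*(b^2 + 7*b + 12) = b*(b + 3)*(b + 4)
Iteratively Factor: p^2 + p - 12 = (p - 3)*(p + 4)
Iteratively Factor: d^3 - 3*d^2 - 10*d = (d + 2)*(d^2 - 5*d) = (d - 5)*(d + 2)*(d)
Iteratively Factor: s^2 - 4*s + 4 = (s - 2)*(s - 2)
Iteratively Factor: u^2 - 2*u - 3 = (u - 3)*(u + 1)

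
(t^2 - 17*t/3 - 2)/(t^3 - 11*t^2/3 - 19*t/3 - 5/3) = (t - 6)/(t^2 - 4*t - 5)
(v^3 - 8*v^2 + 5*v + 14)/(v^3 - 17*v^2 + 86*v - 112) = (v + 1)/(v - 8)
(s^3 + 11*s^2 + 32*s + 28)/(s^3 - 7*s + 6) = (s^3 + 11*s^2 + 32*s + 28)/(s^3 - 7*s + 6)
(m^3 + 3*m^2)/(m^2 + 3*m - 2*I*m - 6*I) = m^2/(m - 2*I)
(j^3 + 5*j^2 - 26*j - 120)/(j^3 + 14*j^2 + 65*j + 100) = (j^2 + j - 30)/(j^2 + 10*j + 25)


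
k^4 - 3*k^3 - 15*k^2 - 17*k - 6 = (k - 6)*(k + 1)^3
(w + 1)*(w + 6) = w^2 + 7*w + 6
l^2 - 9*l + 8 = (l - 8)*(l - 1)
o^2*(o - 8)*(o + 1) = o^4 - 7*o^3 - 8*o^2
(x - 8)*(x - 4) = x^2 - 12*x + 32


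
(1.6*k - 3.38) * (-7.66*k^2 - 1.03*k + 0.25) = -12.256*k^3 + 24.2428*k^2 + 3.8814*k - 0.845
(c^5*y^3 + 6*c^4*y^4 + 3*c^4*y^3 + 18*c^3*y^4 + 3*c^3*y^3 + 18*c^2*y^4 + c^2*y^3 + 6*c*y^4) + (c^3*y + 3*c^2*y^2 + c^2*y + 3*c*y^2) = c^5*y^3 + 6*c^4*y^4 + 3*c^4*y^3 + 18*c^3*y^4 + 3*c^3*y^3 + c^3*y + 18*c^2*y^4 + c^2*y^3 + 3*c^2*y^2 + c^2*y + 6*c*y^4 + 3*c*y^2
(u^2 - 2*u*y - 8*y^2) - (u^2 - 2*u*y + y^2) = -9*y^2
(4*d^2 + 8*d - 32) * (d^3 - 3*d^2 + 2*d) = 4*d^5 - 4*d^4 - 48*d^3 + 112*d^2 - 64*d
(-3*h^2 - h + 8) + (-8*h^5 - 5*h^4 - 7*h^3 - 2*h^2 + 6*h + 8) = -8*h^5 - 5*h^4 - 7*h^3 - 5*h^2 + 5*h + 16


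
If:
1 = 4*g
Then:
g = 1/4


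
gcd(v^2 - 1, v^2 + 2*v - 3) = v - 1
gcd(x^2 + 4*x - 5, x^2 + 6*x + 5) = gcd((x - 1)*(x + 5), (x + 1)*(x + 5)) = x + 5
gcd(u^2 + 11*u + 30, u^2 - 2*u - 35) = u + 5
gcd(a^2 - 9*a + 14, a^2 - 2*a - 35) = a - 7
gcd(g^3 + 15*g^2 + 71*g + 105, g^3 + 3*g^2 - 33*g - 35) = g + 7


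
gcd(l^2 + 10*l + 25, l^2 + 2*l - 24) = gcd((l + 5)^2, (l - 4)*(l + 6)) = 1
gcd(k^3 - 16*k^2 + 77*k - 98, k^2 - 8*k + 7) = k - 7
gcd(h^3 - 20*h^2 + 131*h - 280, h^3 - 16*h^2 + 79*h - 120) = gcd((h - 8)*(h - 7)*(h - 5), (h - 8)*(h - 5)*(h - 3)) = h^2 - 13*h + 40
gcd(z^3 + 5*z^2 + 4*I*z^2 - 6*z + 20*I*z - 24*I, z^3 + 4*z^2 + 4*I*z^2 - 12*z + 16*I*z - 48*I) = z^2 + z*(6 + 4*I) + 24*I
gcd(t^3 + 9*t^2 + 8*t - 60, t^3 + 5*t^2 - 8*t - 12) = t^2 + 4*t - 12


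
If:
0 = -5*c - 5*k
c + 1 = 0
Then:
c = -1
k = 1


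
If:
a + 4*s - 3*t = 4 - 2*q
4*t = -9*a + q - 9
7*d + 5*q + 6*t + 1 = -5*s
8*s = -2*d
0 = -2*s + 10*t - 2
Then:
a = -2615/2816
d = -1489/704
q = 5253/2816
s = 1489/2816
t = 861/2816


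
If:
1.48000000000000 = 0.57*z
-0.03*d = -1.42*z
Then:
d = 122.90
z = 2.60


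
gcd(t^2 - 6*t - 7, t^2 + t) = t + 1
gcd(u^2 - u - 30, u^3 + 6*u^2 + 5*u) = u + 5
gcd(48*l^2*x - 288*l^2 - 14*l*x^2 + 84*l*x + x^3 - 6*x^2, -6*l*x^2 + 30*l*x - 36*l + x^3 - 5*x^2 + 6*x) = -6*l + x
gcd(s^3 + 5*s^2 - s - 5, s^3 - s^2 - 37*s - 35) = s^2 + 6*s + 5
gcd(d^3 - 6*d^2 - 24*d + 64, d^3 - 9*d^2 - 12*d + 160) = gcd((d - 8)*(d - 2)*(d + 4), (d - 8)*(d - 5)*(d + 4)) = d^2 - 4*d - 32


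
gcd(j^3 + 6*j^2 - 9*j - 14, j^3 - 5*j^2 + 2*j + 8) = j^2 - j - 2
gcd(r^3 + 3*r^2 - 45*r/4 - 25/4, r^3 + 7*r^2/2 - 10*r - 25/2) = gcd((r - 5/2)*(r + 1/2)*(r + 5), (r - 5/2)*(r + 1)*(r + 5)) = r^2 + 5*r/2 - 25/2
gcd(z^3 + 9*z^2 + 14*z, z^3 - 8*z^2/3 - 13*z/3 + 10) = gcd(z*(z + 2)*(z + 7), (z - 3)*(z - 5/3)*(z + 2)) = z + 2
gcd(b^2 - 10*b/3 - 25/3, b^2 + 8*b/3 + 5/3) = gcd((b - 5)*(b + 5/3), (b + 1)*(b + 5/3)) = b + 5/3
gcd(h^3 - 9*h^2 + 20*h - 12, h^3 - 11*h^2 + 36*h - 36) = h^2 - 8*h + 12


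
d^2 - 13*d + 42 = (d - 7)*(d - 6)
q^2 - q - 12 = (q - 4)*(q + 3)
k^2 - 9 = (k - 3)*(k + 3)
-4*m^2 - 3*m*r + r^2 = (-4*m + r)*(m + r)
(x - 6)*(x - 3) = x^2 - 9*x + 18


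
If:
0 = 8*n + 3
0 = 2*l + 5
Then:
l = -5/2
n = -3/8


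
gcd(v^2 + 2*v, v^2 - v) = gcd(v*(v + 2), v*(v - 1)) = v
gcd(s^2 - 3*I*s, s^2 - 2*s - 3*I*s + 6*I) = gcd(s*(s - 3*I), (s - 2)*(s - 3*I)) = s - 3*I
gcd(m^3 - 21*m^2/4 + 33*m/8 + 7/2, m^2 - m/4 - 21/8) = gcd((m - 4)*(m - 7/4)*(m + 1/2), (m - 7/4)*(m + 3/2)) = m - 7/4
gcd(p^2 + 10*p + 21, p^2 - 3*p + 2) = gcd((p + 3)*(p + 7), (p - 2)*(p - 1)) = 1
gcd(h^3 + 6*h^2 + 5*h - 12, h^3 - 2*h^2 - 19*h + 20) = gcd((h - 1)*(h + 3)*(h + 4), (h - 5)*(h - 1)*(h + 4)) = h^2 + 3*h - 4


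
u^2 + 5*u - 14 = (u - 2)*(u + 7)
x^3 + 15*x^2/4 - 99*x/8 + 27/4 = (x - 3/2)*(x - 3/4)*(x + 6)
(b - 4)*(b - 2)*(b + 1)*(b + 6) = b^4 + b^3 - 28*b^2 + 20*b + 48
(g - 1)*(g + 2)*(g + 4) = g^3 + 5*g^2 + 2*g - 8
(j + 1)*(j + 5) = j^2 + 6*j + 5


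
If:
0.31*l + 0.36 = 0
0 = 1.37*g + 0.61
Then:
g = -0.45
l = -1.16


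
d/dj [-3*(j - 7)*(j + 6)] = 3 - 6*j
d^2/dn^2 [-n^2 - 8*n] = -2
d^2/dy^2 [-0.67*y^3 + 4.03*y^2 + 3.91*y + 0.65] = 8.06 - 4.02*y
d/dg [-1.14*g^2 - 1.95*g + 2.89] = -2.28*g - 1.95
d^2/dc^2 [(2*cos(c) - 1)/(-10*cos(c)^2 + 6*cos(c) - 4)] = (-450*(1 - cos(2*c))^2*cos(c) + 70*(1 - cos(2*c))^2 + 497*cos(c) - 106*cos(2*c) - 225*cos(3*c) + 100*cos(5*c) - 282)/(6*cos(c) - 5*cos(2*c) - 9)^3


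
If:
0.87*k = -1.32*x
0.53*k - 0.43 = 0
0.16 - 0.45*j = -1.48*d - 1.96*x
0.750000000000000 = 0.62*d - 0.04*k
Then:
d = 1.26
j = 2.18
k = 0.81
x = -0.53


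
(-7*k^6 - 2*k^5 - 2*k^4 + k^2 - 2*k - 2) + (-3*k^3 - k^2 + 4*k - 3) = -7*k^6 - 2*k^5 - 2*k^4 - 3*k^3 + 2*k - 5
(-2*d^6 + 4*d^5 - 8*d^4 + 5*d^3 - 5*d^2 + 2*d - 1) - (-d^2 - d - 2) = -2*d^6 + 4*d^5 - 8*d^4 + 5*d^3 - 4*d^2 + 3*d + 1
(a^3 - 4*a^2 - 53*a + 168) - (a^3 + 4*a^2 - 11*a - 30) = -8*a^2 - 42*a + 198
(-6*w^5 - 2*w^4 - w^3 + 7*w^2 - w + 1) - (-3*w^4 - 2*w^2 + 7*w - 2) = -6*w^5 + w^4 - w^3 + 9*w^2 - 8*w + 3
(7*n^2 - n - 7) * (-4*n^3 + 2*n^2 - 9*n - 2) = -28*n^5 + 18*n^4 - 37*n^3 - 19*n^2 + 65*n + 14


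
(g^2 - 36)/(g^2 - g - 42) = (g - 6)/(g - 7)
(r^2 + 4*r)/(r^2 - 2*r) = (r + 4)/(r - 2)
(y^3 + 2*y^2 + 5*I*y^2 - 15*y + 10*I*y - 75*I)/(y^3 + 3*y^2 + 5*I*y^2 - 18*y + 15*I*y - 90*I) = (y + 5)/(y + 6)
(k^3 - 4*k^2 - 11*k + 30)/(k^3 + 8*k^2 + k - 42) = (k - 5)/(k + 7)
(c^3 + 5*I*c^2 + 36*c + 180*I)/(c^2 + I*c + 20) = (c^2 + 36)/(c - 4*I)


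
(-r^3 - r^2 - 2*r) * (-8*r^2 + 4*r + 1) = 8*r^5 + 4*r^4 + 11*r^3 - 9*r^2 - 2*r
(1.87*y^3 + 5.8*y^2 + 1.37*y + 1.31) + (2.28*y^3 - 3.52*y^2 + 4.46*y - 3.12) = 4.15*y^3 + 2.28*y^2 + 5.83*y - 1.81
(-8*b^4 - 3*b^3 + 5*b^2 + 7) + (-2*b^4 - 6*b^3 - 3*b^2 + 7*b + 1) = -10*b^4 - 9*b^3 + 2*b^2 + 7*b + 8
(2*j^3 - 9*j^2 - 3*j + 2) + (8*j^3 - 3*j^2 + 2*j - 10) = 10*j^3 - 12*j^2 - j - 8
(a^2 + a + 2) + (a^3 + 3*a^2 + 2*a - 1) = a^3 + 4*a^2 + 3*a + 1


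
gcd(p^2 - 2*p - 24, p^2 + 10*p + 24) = p + 4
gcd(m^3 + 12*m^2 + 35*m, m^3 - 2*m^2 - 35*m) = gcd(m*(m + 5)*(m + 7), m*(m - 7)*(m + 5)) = m^2 + 5*m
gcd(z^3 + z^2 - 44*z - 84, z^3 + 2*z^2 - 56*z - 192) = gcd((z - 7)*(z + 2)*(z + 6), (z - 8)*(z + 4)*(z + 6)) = z + 6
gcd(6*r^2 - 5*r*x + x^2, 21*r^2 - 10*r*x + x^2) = -3*r + x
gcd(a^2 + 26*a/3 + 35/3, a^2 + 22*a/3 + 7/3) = a + 7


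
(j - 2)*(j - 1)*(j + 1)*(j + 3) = j^4 + j^3 - 7*j^2 - j + 6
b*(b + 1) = b^2 + b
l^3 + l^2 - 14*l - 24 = (l - 4)*(l + 2)*(l + 3)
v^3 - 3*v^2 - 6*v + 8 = (v - 4)*(v - 1)*(v + 2)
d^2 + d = d*(d + 1)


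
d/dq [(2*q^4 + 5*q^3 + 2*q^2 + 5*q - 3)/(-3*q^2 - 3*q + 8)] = (-12*q^5 - 33*q^4 + 34*q^3 + 129*q^2 + 14*q + 31)/(9*q^4 + 18*q^3 - 39*q^2 - 48*q + 64)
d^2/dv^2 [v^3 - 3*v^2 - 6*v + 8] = 6*v - 6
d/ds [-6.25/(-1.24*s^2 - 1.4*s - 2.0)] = (-15.5*s - 8.75)/(1.24*s^2 + 1.4*s + 2.0)^2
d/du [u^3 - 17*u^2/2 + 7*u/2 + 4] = 3*u^2 - 17*u + 7/2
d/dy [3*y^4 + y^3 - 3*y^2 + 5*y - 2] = 12*y^3 + 3*y^2 - 6*y + 5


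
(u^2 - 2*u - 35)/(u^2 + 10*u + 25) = (u - 7)/(u + 5)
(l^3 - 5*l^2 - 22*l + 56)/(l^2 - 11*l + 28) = (l^2 + 2*l - 8)/(l - 4)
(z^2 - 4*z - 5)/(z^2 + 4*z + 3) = (z - 5)/(z + 3)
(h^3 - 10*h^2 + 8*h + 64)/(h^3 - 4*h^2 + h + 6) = (h^3 - 10*h^2 + 8*h + 64)/(h^3 - 4*h^2 + h + 6)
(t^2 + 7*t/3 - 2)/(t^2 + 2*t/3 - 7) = (3*t - 2)/(3*t - 7)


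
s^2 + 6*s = s*(s + 6)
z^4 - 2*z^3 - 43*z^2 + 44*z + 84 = (z - 7)*(z - 2)*(z + 1)*(z + 6)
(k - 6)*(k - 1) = k^2 - 7*k + 6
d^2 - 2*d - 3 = (d - 3)*(d + 1)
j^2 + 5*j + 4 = (j + 1)*(j + 4)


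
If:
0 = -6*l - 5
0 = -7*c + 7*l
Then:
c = -5/6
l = -5/6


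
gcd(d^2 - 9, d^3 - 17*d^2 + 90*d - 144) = d - 3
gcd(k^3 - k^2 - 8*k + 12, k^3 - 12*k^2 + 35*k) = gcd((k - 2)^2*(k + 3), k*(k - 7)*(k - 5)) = 1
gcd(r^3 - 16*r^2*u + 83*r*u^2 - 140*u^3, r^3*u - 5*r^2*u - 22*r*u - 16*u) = 1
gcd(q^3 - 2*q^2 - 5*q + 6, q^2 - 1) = q - 1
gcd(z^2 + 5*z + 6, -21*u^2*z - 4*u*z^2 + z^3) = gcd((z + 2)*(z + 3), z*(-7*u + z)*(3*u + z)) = 1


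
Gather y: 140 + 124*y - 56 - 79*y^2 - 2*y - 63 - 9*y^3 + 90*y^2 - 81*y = -9*y^3 + 11*y^2 + 41*y + 21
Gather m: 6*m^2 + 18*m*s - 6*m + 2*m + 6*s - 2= 6*m^2 + m*(18*s - 4) + 6*s - 2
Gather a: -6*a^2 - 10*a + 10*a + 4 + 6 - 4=6 - 6*a^2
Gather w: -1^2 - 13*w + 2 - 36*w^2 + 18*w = -36*w^2 + 5*w + 1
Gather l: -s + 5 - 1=4 - s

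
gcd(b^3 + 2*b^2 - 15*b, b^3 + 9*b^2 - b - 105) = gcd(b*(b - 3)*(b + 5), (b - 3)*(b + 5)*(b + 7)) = b^2 + 2*b - 15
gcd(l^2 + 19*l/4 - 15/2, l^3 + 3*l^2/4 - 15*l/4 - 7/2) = 1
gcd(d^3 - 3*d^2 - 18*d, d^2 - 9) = d + 3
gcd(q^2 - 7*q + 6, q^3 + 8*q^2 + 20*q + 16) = 1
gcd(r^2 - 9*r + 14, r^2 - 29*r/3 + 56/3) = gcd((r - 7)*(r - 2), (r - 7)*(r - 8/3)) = r - 7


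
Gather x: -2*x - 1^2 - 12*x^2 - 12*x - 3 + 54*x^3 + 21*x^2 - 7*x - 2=54*x^3 + 9*x^2 - 21*x - 6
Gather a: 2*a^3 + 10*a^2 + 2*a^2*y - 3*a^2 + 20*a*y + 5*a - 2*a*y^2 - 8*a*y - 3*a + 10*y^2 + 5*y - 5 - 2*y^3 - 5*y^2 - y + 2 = 2*a^3 + a^2*(2*y + 7) + a*(-2*y^2 + 12*y + 2) - 2*y^3 + 5*y^2 + 4*y - 3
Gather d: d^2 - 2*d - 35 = d^2 - 2*d - 35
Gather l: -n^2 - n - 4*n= -n^2 - 5*n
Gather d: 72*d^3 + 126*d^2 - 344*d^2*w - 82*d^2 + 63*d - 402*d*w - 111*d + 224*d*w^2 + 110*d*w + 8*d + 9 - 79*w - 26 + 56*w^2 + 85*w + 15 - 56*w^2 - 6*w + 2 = 72*d^3 + d^2*(44 - 344*w) + d*(224*w^2 - 292*w - 40)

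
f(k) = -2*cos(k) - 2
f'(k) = 2*sin(k)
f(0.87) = -3.29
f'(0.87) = 1.53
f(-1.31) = -2.52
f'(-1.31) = -1.93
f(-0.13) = -3.98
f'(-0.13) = -0.26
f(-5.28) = -3.08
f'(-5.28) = 1.69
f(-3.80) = -0.42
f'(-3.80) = 1.22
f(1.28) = -2.57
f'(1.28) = 1.92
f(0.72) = -3.50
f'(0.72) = 1.32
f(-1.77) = -1.60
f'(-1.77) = -1.96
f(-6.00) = -3.92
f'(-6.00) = 0.56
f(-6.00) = -3.92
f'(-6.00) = 0.56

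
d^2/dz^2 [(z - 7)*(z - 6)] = 2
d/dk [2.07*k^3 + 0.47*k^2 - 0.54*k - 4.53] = 6.21*k^2 + 0.94*k - 0.54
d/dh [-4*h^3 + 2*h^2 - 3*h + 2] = -12*h^2 + 4*h - 3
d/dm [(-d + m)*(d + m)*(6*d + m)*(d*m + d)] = d*(-6*d^3 - 2*d^2*m - d^2 + 18*d*m^2 + 12*d*m + 4*m^3 + 3*m^2)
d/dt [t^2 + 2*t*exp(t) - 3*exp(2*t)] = 2*t*exp(t) + 2*t - 6*exp(2*t) + 2*exp(t)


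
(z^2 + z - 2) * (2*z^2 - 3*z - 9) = 2*z^4 - z^3 - 16*z^2 - 3*z + 18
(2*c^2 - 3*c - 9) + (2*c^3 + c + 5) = 2*c^3 + 2*c^2 - 2*c - 4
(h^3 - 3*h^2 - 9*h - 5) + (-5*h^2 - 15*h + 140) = h^3 - 8*h^2 - 24*h + 135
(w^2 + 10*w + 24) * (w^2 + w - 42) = w^4 + 11*w^3 - 8*w^2 - 396*w - 1008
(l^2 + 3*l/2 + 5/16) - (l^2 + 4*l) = 5/16 - 5*l/2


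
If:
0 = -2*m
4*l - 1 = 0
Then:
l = 1/4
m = 0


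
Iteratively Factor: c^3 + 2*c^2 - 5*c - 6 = (c + 3)*(c^2 - c - 2) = (c - 2)*(c + 3)*(c + 1)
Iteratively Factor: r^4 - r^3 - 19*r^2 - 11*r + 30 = (r - 5)*(r^3 + 4*r^2 + r - 6) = (r - 5)*(r + 2)*(r^2 + 2*r - 3) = (r - 5)*(r - 1)*(r + 2)*(r + 3)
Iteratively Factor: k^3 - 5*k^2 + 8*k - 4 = (k - 2)*(k^2 - 3*k + 2) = (k - 2)*(k - 1)*(k - 2)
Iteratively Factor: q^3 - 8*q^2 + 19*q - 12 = (q - 1)*(q^2 - 7*q + 12) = (q - 4)*(q - 1)*(q - 3)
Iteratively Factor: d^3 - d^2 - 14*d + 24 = (d + 4)*(d^2 - 5*d + 6) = (d - 2)*(d + 4)*(d - 3)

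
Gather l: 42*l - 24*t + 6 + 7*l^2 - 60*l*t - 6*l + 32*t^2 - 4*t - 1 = 7*l^2 + l*(36 - 60*t) + 32*t^2 - 28*t + 5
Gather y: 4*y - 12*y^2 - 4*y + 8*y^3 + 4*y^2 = 8*y^3 - 8*y^2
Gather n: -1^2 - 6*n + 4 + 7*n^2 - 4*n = 7*n^2 - 10*n + 3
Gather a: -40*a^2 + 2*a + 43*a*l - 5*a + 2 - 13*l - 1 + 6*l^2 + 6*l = -40*a^2 + a*(43*l - 3) + 6*l^2 - 7*l + 1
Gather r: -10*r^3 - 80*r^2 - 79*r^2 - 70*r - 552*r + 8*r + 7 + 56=-10*r^3 - 159*r^2 - 614*r + 63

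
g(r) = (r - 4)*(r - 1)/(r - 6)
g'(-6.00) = 0.93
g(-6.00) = -5.83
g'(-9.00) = 0.96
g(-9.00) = -8.67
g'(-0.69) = 0.78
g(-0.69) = -1.18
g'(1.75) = 0.45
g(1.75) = 0.40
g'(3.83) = -1.12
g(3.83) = 0.22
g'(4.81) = -6.06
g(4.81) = -2.59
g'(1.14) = 0.58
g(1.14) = 0.08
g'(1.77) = 0.44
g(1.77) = 0.41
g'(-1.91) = 0.84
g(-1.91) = -2.17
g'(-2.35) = 0.86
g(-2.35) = -2.55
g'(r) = (r - 4)/(r - 6) + (r - 1)/(r - 6) - (r - 4)*(r - 1)/(r - 6)^2 = (r^2 - 12*r + 26)/(r^2 - 12*r + 36)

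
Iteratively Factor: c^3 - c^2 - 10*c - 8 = (c + 1)*(c^2 - 2*c - 8) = (c + 1)*(c + 2)*(c - 4)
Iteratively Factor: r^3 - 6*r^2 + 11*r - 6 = (r - 3)*(r^2 - 3*r + 2) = (r - 3)*(r - 1)*(r - 2)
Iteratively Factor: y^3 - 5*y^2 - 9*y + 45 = (y - 5)*(y^2 - 9) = (y - 5)*(y - 3)*(y + 3)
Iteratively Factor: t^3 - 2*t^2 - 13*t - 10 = (t - 5)*(t^2 + 3*t + 2) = (t - 5)*(t + 2)*(t + 1)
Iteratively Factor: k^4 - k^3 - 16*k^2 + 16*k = (k)*(k^3 - k^2 - 16*k + 16) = k*(k + 4)*(k^2 - 5*k + 4) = k*(k - 4)*(k + 4)*(k - 1)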